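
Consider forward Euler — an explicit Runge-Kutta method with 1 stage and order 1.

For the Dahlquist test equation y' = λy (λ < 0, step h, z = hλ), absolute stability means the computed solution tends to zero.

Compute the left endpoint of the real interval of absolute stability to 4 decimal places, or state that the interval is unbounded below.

With y'=λy (z=hλ):
  order 1, 1-stage ⇒ R(z)=1+z
  (e.g. R(-0.62)=0.38000, |R|=0.38000)

Need |R(x)|<1, x<0.
x=-0.62: |R|=0.3800
|R(-2.26)|=1.2600 |R(-2.1)|=1.1000 |R(-1.85)|=0.8500
Bisect:
  x_lo=-2.7747 |R|=1.7747  x_hi=-0.1544 |R|=0.8456
  mid=-1.46453 |R|=0.46453 →hi
  mid=-2.11961 |R|=1.11961 →lo
  mid=-1.79207 |R|=0.79207 →hi
  mid=-1.95584 |R|=0.95584 →hi
  mid=-2.03773 |R|=1.03773 →lo
  mid=-1.99679 |R|=0.99679 →hi
  mid=-2.01726 |R|=1.01726 →lo
  ...
  [-2.00014,-1.99998] ⇒ x*=-2.0000
So |R|<1 on (-2.0000, 0).

z* = -2.0000.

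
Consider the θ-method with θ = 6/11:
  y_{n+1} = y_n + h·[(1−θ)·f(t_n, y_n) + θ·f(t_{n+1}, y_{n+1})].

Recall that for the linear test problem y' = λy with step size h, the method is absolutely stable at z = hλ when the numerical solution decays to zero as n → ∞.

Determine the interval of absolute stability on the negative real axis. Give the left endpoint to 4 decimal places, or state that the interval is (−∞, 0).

(−∞, 0) — no finite endpoint.

Set f=λy, z=hλ:
  y_{n+1} = y_n + z·[5/11·y_n + 6/11·y_{n+1}] ⇒ (1 − 6/11z)y_{n+1} = (1 + 5/11z)y_n
  ⇒ R(z) = (1 + 5/11z)/(1 − 6/11z).

Find x<0 with |R(x)|<1.
x=-1.36: |R|=0.2192
x=-2: |R|=0.0435
x=-10: |R|=0.5493
x=-100: |R|=0.8003
θ=6/11≥1/2 ⇒ |1+5/11x|<|1−6/11x| ∀x<0 ⇒ interval (−∞,0).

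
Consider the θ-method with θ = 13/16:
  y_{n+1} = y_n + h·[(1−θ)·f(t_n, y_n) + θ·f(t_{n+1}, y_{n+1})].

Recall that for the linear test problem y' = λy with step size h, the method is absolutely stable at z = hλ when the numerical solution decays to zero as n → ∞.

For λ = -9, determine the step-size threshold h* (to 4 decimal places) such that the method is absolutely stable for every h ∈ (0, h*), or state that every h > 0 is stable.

On y'=λy, z=hλ:
  y_{n+1} = y_n + z·[3/16·y_n + 13/16·y_{n+1}] ⇒ (1 − 13/16z)y_{n+1} = (1 + 3/16z)y_n
  R(z) = (1 + 3/16z)/(1 − 13/16z).

Boundary: |R(x)|=1, x<0.
x=-0.48: |R|=0.6547
x=-2: |R|=0.2381
x=-10: |R|=0.0959
x=-100: |R|=0.2158
θ=13/16≥1/2 ⇒ |1+3/16x|<|1−13/16x| ∀x<0 ⇒ unbounded interval.

unbounded; (−∞, 0). Any h>0 works for λ=-9.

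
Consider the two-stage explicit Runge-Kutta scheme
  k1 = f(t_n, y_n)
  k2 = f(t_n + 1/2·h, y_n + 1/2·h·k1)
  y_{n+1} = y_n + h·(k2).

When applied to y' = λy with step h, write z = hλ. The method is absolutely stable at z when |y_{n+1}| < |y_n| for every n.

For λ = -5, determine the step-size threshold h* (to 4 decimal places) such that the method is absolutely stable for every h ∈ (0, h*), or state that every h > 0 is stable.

With y'=λy (z=hλ):
  k1=λy_n ⇒ h·k1=z·y_n;  k2=λ(1+1/2z)y_n ⇒ h·k2=z(1+1/2z)y_n
  y_{n+1}/y_n = 1 + z(1+1/2z) = 1 + z + 1/2z²
  R(z) = 1 + z + 1/2z².

Boundary: |R(x)|=1, x<0.
x=-1.57: |R|=0.6624
R=1: x+1/2x²=0 ⇒ x=−2=-2.0000; min R=1−1/(4·1/2)=0.5000>−1
Confirm numerically:
  x=-1.769: |R|=0.79568 <1
  x=-1.621: |R|=0.69282 <1
  x=-1.248: |R|=0.53075 <1
  x=-0.925: |R|=0.50281 <1
  x=-2.455: |R|=1.55851 >1
  x=-2.199: |R|=1.21880 >1
  x=-2.068: |R|=1.07031 >1
Stable set (-2.0000, 0).

(-2.0000,0); λ=-5 ⇒ h* = (2)/5 = 0.4000.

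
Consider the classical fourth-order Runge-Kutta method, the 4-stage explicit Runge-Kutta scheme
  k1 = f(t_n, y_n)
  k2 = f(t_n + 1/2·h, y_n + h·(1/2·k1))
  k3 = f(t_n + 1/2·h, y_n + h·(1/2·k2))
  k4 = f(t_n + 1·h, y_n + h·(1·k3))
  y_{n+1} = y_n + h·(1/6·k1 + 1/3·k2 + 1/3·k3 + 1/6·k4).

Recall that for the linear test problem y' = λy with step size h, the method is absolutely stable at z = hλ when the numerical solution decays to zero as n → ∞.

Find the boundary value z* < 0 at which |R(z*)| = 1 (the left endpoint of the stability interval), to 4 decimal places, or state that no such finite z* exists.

Test eqn y'=λy, z=hλ:
  order 4, 4-stage ⇒ R(z)=1+z+z^2/2+z^3/6+z^4/24
  (e.g. R(-0.91)=0.40703, |R|=0.40703)

Find x<0 with |R(x)|<1.
x=-0.91: |R|=0.4070
|R(-2.4)|=0.5584 |R(-1.16)|=0.3281 |R(-0.75)|=0.4741
Bisect:
  x_lo=-3.1284 |R|=1.6532  x_hi=-0.2461 |R|=0.7819
  mid=-1.68726 |R|=0.27329 →hi
  mid=-2.40785 |R|=0.56491 →hi
  mid=-2.76815 |R|=0.97445 →hi
  mid=-2.94829 |R|=1.27488 →lo
  mid=-2.85822 |R|=1.11563 →lo
  mid=-2.81318 |R|=1.04287 →lo
  mid=-2.79066 |R|=1.00813 →lo
  ...
  [-2.78539,-2.78521] ⇒ x*=-2.7853
So |R|<1 on (-2.7853, 0).

left endpoint -2.7853.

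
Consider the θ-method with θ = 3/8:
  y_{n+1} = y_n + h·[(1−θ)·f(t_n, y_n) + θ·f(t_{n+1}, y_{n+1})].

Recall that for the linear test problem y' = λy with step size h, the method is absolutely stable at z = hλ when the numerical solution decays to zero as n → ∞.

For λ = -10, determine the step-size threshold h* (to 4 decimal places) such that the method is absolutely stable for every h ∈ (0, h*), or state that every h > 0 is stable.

Set f=λy, z=hλ:
  y_{n+1} = y_n + z·[5/8·y_n + 3/8·y_{n+1}] ⇒ (1 − 3/8z)y_{n+1} = (1 + 5/8z)y_n
  Hence R(z) = (1 + 5/8z)/(1 − 3/8z).

Need |R(x)|<1, x<0.
x=-0.4: |R|=0.6522
R=−1: 1+5/8x = −1+3/8x ⇒ -1/4x=2 ⇒ x=2/(-1/4)=-8.0000
Confirm numerically:
  x=-7.580: |R|=0.97267 <1
  x=-6.376: |R|=0.88027 <1
  x=-5.589: |R|=0.80531 <1
  x=-5.070: |R|=0.74752 <1
  x=-8.419: |R|=1.02520 >1
  x=-8.259: |R|=1.01580 >1
  x=-8.182: |R|=1.01118 >1
Stable set (-8.0000, 0).

(-8.0000,0); λ=-10 ⇒ h* = (8)/10 = 0.8000.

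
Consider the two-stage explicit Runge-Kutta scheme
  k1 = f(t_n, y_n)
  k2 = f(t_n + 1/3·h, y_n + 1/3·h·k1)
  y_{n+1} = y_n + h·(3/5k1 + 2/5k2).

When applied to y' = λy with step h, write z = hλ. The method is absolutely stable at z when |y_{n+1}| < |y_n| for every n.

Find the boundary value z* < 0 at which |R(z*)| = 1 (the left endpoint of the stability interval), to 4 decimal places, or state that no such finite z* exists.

On y'=λy, z=hλ:
  k1=λy_n ⇒ h·k1=z·y_n;  k2=λ(1+1/3z)y_n ⇒ h·k2=z(1+1/3z)y_n
  y_{n+1}/y_n = 1 + 3/5z + 2/5z(1+1/3z) = 1 + z + 2/15z²
  Hence R(z) = 1 + z + 2/15z².

Need |R(x)|<1, x<0.
x=-1.48: |R|=0.1879
R=1: x+2/15x²=0 ⇒ x=−15/2=-7.5000; min R=1−1/(4·2/15)=-0.8750>−1
Confirm numerically:
  x=-6.295: |R|=0.01140 <1
  x=-5.095: |R|=0.63380 <1
  x=-3.362: |R|=0.85493 <1
  x=-7.787: |R|=1.29798 >1
  x=-7.686: |R|=1.19061 >1
  x=-7.608: |R|=1.10956 >1
Stable set (-7.5000, 0).

left endpoint -7.5000.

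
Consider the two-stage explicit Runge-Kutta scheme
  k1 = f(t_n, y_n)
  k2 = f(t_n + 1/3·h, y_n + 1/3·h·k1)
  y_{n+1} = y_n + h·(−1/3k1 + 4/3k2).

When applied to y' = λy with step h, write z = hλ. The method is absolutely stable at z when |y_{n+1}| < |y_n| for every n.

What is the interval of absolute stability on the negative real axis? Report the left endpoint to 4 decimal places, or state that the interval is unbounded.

(-2.2500, 0).

With y'=λy (z=hλ):
  k1=λy_n ⇒ h·k1=z·y_n;  k2=λ(1+1/3z)y_n ⇒ h·k2=z(1+1/3z)y_n
  y_{n+1}/y_n = 1 − 1/3z + 4/3z(1+1/3z) = 1 + z + 4/9z²
  so R(z) = 1 + z + 4/9z².

Need |R(x)|<1, x<0.
x=-1.28: |R|=0.4482
R=1: x+4/9x²=0 ⇒ x=−9/4=-2.2500; min R=1−1/(4·4/9)=0.4375>−1
Confirm numerically:
  x=-2.040: |R|=0.80960 <1
  x=-1.368: |R|=0.46374 <1
  x=-1.171: |R|=0.43844 <1
  x=-2.758: |R|=1.62270 >1
  x=-2.513: |R|=1.29374 >1
Interval (-2.2500, 0).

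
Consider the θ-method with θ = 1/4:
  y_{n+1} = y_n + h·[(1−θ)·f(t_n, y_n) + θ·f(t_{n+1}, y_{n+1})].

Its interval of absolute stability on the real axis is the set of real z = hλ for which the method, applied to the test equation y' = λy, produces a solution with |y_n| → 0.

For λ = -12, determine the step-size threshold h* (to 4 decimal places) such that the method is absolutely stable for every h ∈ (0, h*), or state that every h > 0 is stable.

(-4.0000,0); λ=-12 ⇒ h* = (4)/12 = 0.3333.

On y'=λy, z=hλ:
  y_{n+1} = y_n + z·[3/4·y_n + 1/4·y_{n+1}] ⇒ (1 − 1/4z)y_{n+1} = (1 + 3/4z)y_n
  Hence R(z) = (1 + 3/4z)/(1 − 1/4z).

Find x<0 with |R(x)|<1.
x=-0.67: |R|=0.4261
R=−1: 1+3/4x = −1+1/4x ⇒ -1/2x=2 ⇒ x=2/(-1/2)=-4.0000
Confirm numerically:
  x=-3.911: |R|=0.97750 <1
  x=-3.317: |R|=0.81331 <1
  x=-1.891: |R|=0.28399 <1
  x=-4.251: |R|=1.06084 >1
  x=-4.235: |R|=1.05707 >1
Stable set (-4.0000, 0).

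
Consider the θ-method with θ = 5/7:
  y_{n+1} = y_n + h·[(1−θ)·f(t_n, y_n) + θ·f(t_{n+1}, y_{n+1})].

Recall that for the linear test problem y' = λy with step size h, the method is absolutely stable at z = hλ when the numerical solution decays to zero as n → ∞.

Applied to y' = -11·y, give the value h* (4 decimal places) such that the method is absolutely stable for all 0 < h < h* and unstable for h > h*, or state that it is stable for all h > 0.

(−∞, 0) — no finite endpoint. Any h>0 works for λ=-11.

Set f=λy, z=hλ:
  y_{n+1} = y_n + z·[2/7·y_n + 5/7·y_{n+1}] ⇒ (1 − 5/7z)y_{n+1} = (1 + 2/7z)y_n
  R(z) = (1 + 2/7z)/(1 − 5/7z).

Find x<0 with |R(x)|<1.
x=-1.58: |R|=0.2577
x=-2: |R|=0.1765
x=-10: |R|=0.2281
x=-100: |R|=0.3807
θ=5/7≥1/2 ⇒ |1+2/7x|<|1−5/7x| ∀x<0 ⇒ stable on all of ℝ⁻.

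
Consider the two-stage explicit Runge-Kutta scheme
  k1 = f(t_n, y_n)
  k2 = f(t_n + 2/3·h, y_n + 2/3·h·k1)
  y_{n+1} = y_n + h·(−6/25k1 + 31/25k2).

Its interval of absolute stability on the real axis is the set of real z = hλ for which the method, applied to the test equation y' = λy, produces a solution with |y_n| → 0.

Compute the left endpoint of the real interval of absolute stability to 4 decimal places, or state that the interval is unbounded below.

On y'=λy, z=hλ:
  k1=λy_n ⇒ h·k1=z·y_n;  k2=λ(1+2/3z)y_n ⇒ h·k2=z(1+2/3z)y_n
  y_{n+1}/y_n = 1 − 6/25z + 31/25z(1+2/3z) = 1 + z + 62/75z²
  R(z) = 1 + z + 62/75z².

Boundary: |R(x)|=1, x<0.
x=-0.53: |R|=0.7022
R=1: x+62/75x²=0 ⇒ x=−75/62=-1.2097; min R=1−1/(4·62/75)=0.6976>−1
Confirm numerically:
  x=-1.030: |R|=0.84701 <1
  x=-0.978: |R|=0.81269 <1
  x=-0.488: |R|=0.70887 <1
  x=-1.492: |R|=1.34821 >1
  x=-1.476: |R|=1.32496 >1
  x=-1.236: |R|=1.02690 >1
So |R|<1 on (-1.2097, 0).

z* = -1.2097.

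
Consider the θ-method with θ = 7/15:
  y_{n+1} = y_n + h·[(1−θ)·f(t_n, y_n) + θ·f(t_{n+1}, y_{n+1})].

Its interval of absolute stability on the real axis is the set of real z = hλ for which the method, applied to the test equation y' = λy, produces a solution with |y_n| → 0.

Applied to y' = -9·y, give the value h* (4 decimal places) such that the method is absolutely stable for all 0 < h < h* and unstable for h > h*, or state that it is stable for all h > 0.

With y'=λy (z=hλ):
  y_{n+1} = y_n + z·[8/15·y_n + 7/15·y_{n+1}] ⇒ (1 − 7/15z)y_{n+1} = (1 + 8/15z)y_n
  so R(z) = (1 + 8/15z)/(1 − 7/15z).

Solve |R(x)|<1 on ℝ⁻.
x=-0.7: |R|=0.4724
R=−1: 1+8/15x = −1+7/15x ⇒ -1/15x=2 ⇒ x=2/(-1/15)=-30.0000
Confirm numerically:
  x=-21.764: |R|=0.95079 <1
  x=-14.988: |R|=0.87481 <1
  x=-13.952: |R|=0.85756 <1
  x=-12.137: |R|=0.82130 <1
  x=-30.548: |R|=1.00239 >1
  x=-30.225: |R|=1.00099 >1
  x=-30.196: |R|=1.00087 >1
So |R|<1 on (-30.0000, 0).

(-30.0000,0); λ=-9 ⇒ h* = (30)/9 = 3.3333.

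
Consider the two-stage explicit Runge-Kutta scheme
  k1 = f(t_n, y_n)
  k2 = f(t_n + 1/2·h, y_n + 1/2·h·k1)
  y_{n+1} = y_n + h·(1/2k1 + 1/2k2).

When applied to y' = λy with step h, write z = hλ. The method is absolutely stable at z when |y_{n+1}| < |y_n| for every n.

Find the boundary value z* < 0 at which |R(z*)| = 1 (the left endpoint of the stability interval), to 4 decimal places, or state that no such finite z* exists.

left endpoint -4.0000.

Test eqn y'=λy, z=hλ:
  k1=λy_n ⇒ h·k1=z·y_n;  k2=λ(1+1/2z)y_n ⇒ h·k2=z(1+1/2z)y_n
  y_{n+1}/y_n = 1 + 1/2z + 1/2z(1+1/2z) = 1 + z + 1/4z²
  Hence R(z) = 1 + z + 1/4z².

Boundary: |R(x)|=1, x<0.
x=-0.95: |R|=0.2756
R=1: x+1/4x²=0 ⇒ x=−4=-4.0000; min R=1−1/(4·1/4)=0.0000>−1
Confirm numerically:
  x=-3.068: |R|=0.28516 <1
  x=-2.562: |R|=0.07896 <1
  x=-2.455: |R|=0.05176 <1
  x=-1.997: |R|=0.00000 <1
  x=-4.541: |R|=1.61417 >1
  x=-4.474: |R|=1.53017 >1
So |R|<1 on (-4.0000, 0).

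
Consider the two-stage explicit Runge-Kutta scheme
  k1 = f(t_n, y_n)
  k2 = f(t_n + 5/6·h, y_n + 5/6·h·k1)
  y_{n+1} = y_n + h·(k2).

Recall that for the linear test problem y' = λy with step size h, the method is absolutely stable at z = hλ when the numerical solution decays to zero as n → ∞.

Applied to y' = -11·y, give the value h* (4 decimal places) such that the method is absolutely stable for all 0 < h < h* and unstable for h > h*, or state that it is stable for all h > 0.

(-1.2000,0); λ=-11 ⇒ h* = (6/5)/11 = 0.1091.

With y'=λy (z=hλ):
  k1=λy_n ⇒ h·k1=z·y_n;  k2=λ(1+5/6z)y_n ⇒ h·k2=z(1+5/6z)y_n
  y_{n+1}/y_n = 1 + z(1+5/6z) = 1 + z + 5/6z²
  so R(z) = 1 + z + 5/6z².

Find x<0 with |R(x)|<1.
x=-0.51: |R|=0.7067
R=1: x+5/6x²=0 ⇒ x=−6/5=-1.2000; min R=1−1/(4·5/6)=0.7000>−1
Confirm numerically:
  x=-1.136: |R|=0.93941 <1
  x=-1.126: |R|=0.93056 <1
  x=-0.869: |R|=0.76030 <1
  x=-1.784: |R|=1.86821 >1
  x=-1.583: |R|=1.50524 >1
  x=-1.579: |R|=1.49870 >1
So |R|<1 on (-1.2000, 0).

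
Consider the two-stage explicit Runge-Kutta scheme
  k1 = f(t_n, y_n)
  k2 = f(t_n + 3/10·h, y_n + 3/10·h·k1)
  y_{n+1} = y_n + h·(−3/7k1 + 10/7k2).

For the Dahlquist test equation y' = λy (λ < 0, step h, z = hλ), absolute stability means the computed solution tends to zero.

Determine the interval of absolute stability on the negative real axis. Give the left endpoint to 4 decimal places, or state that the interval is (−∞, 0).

z∈(-2.3333,0).

On y'=λy, z=hλ:
  k1=λy_n ⇒ h·k1=z·y_n;  k2=λ(1+3/10z)y_n ⇒ h·k2=z(1+3/10z)y_n
  y_{n+1}/y_n = 1 − 3/7z + 10/7z(1+3/10z) = 1 + z + 3/7z²
  so R(z) = 1 + z + 3/7z².

Boundary: |R(x)|=1, x<0.
x=-1.09: |R|=0.4192
R=1: x+3/7x²=0 ⇒ x=−7/3=-2.3333; min R=1−1/(4·3/7)=0.4167>−1
Confirm numerically:
  x=-2.255: |R|=0.92430 <1
  x=-2.015: |R|=0.72510 <1
  x=-1.791: |R|=0.58372 <1
  x=-2.761: |R|=1.50605 >1
  x=-2.711: |R|=1.43879 >1
  x=-2.635: |R|=1.34067 >1
Stable set (-2.3333, 0).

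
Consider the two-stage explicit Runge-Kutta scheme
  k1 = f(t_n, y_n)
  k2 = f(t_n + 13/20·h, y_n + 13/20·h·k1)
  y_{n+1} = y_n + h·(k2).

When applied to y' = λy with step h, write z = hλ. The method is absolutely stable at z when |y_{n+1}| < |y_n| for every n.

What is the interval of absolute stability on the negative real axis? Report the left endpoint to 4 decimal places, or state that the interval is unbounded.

On y'=λy, z=hλ:
  k1=λy_n ⇒ h·k1=z·y_n;  k2=λ(1+13/20z)y_n ⇒ h·k2=z(1+13/20z)y_n
  y_{n+1}/y_n = 1 + z(1+13/20z) = 1 + z + 13/20z²
  Hence R(z) = 1 + z + 13/20z².

Find x<0 with |R(x)|<1.
x=-1.18: |R|=0.7251
R=1: x+13/20x²=0 ⇒ x=−20/13=-1.5385; min R=1−1/(4·13/20)=0.6154>−1
Confirm numerically:
  x=-1.312: |R|=0.80687 <1
  x=-1.106: |R|=0.68910 <1
  x=-0.855: |R|=0.62017 <1
  x=-1.989: |R|=1.58248 >1
  x=-1.609: |R|=1.07377 >1
Stable set (-1.5385, 0).

(-1.5385, 0).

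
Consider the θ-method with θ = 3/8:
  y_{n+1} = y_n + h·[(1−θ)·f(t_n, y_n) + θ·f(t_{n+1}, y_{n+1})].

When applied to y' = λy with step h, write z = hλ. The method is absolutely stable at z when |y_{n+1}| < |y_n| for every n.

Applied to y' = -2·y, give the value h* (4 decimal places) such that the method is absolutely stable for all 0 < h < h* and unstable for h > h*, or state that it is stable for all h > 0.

(-8.0000,0); λ=-2 ⇒ h* = (8)/2 = 4.0000.

Set f=λy, z=hλ:
  y_{n+1} = y_n + z·[5/8·y_n + 3/8·y_{n+1}] ⇒ (1 − 3/8z)y_{n+1} = (1 + 5/8z)y_n
  R(z) = (1 + 5/8z)/(1 − 3/8z).

Need |R(x)|<1, x<0.
x=-0.69: |R|=0.4518
R=−1: 1+5/8x = −1+3/8x ⇒ -1/4x=2 ⇒ x=2/(-1/4)=-8.0000
Confirm numerically:
  x=-7.598: |R|=0.97389 <1
  x=-4.912: |R|=0.72836 <1
  x=-4.363: |R|=0.65508 <1
  x=-8.435: |R|=1.02612 >1
  x=-8.407: |R|=1.02450 >1
So |R|<1 on (-8.0000, 0).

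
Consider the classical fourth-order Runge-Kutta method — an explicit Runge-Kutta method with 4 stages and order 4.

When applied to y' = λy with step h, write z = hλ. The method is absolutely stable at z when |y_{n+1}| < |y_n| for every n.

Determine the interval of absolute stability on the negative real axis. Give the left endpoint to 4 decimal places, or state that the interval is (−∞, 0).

On y'=λy, z=hλ:
  order 4, 4-stage ⇒ R(z)=1+z+z^2/2+z^3/6+z^4/24
  (e.g. R(-1.17)=0.32559, |R|=0.32559)

Find x<0 with |R(x)|<1.
x=-1.17: |R|=0.3256
|R(-2.69)|=0.8656 |R(-2.41)|=0.5667 |R(-1.2)|=0.3184
Bisect:
  x_lo=-3.3341 |R|=2.1957  x_hi=-0.3208 |R|=0.7256
  mid=-1.82746 |R|=0.28989 →hi
  mid=-2.58078 |R|=0.73297 →hi
  mid=-2.95744 |R|=1.29211 →lo
  mid=-2.76911 |R|=0.97587 →hi
  mid=-2.86327 |R|=1.12407 →lo
  mid=-2.81619 |R|=1.04759 →lo
  mid=-2.79265 |R|=1.01114 →lo
  mid=-2.78088 |R|=0.99336 →hi
  ...
  [-2.78547,-2.78529] ⇒ x*=-2.7853
So |R|<1 on (-2.7853, 0).

z∈(-2.7853,0).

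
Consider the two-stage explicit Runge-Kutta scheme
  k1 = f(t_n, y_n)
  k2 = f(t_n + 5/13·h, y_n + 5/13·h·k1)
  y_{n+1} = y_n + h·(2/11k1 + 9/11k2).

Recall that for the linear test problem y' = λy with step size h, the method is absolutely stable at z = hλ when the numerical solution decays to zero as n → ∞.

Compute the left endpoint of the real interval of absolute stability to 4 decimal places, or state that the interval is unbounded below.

With y'=λy (z=hλ):
  k1=λy_n ⇒ h·k1=z·y_n;  k2=λ(1+5/13z)y_n ⇒ h·k2=z(1+5/13z)y_n
  y_{n+1}/y_n = 1 + 2/11z + 9/11z(1+5/13z) = 1 + z + 45/143z²
  R(z) = 1 + z + 45/143z².

Solve |R(x)|<1 on ℝ⁻.
x=-0.79: |R|=0.4064
R=1: x+45/143x²=0 ⇒ x=−143/45=-3.1778; min R=1−1/(4·45/143)=0.2056>−1
Confirm numerically:
  x=-3.065: |R|=0.89122 <1
  x=-2.108: |R|=0.29036 <1
  x=-1.991: |R|=0.25644 <1
  x=-1.558: |R|=0.20586 <1
  x=-3.670: |R|=1.56847 >1
  x=-3.643: |R|=1.53333 >1
  x=-3.224: |R|=1.04689 >1
Interval (-3.1778, 0).

left endpoint -3.1778.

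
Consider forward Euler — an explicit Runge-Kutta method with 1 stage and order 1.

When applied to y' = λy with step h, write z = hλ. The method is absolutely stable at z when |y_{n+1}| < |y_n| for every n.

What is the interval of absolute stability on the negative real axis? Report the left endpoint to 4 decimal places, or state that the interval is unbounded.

Set f=λy, z=hλ:
  order 1, 1-stage ⇒ R(z)=1+z
  (e.g. R(-0.6)=0.40000, |R|=0.40000)

Find x<0 with |R(x)|<1.
x=-0.6: |R|=0.4000
|R(-2.21)|=1.2100 |R(-1.6)|=0.6000 |R(-1.2)|=0.2000
Bisect:
  x_lo=-2.5482 |R|=1.5482  x_hi=-0.1628 |R|=0.8372
  mid=-1.35548 |R|=0.35548 →hi
  mid=-1.95184 |R|=0.95184 →hi
  mid=-2.25002 |R|=1.25002 →lo
  mid=-2.10093 |R|=1.10093 →lo
  mid=-2.02639 |R|=1.02639 →lo
  mid=-1.98911 |R|=0.98911 →hi
  mid=-2.00775 |R|=1.00775 →lo
  mid=-1.99843 |R|=0.99843 →hi
  ...
  [-2.00003,-1.99989] ⇒ x*=-2.0000
Stable set (-2.0000, 0).

(-2.0000, 0).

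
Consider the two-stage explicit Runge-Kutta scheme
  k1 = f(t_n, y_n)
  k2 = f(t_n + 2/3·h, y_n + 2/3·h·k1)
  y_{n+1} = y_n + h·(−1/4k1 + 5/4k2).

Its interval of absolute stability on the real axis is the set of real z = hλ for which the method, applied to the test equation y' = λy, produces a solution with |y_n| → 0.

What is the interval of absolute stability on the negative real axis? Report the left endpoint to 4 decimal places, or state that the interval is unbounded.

z∈(-1.2000,0).

Set f=λy, z=hλ:
  k1=λy_n ⇒ h·k1=z·y_n;  k2=λ(1+2/3z)y_n ⇒ h·k2=z(1+2/3z)y_n
  y_{n+1}/y_n = 1 − 1/4z + 5/4z(1+2/3z) = 1 + z + 5/6z²
  R(z) = 1 + z + 5/6z².

Boundary: |R(x)|=1, x<0.
x=-0.67: |R|=0.7041
R=1: x+5/6x²=0 ⇒ x=−6/5=-1.2000; min R=1−1/(4·5/6)=0.7000>−1
Confirm numerically:
  x=-0.709: |R|=0.70990 <1
  x=-0.612: |R|=0.70012 <1
  x=-0.588: |R|=0.70012 <1
  x=-0.582: |R|=0.70027 <1
  x=-1.614: |R|=1.55683 >1
  x=-1.519: |R|=1.40380 >1
  x=-1.348: |R|=1.16625 >1
Interval (-1.2000, 0).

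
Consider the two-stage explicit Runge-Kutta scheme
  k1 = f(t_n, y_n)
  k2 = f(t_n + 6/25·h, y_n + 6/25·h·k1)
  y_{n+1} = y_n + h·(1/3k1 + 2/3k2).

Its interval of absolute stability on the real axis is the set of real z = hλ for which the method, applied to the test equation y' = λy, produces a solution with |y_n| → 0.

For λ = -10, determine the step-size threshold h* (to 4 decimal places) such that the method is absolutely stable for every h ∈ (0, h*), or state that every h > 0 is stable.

Test eqn y'=λy, z=hλ:
  k1=λy_n ⇒ h·k1=z·y_n;  k2=λ(1+6/25z)y_n ⇒ h·k2=z(1+6/25z)y_n
  y_{n+1}/y_n = 1 + 1/3z + 2/3z(1+6/25z) = 1 + z + 4/25z²
  R(z) = 1 + z + 4/25z².

Need |R(x)|<1, x<0.
x=-1.39: |R|=0.0809
R=1: x+4/25x²=0 ⇒ x=−25/4=-6.2500; min R=1−1/(4·4/25)=-0.5625>−1
Confirm numerically:
  x=-5.820: |R|=0.59958 <1
  x=-5.571: |R|=0.39477 <1
  x=-4.830: |R|=0.09738 <1
  x=-3.489: |R|=0.54130 <1
  x=-6.625: |R|=1.39750 >1
  x=-6.392: |R|=1.14523 >1
  x=-6.387: |R|=1.14000 >1
Interval (-6.2500, 0).

(-6.2500,0); λ=-10 ⇒ h* = (25/4)/10 = 0.6250.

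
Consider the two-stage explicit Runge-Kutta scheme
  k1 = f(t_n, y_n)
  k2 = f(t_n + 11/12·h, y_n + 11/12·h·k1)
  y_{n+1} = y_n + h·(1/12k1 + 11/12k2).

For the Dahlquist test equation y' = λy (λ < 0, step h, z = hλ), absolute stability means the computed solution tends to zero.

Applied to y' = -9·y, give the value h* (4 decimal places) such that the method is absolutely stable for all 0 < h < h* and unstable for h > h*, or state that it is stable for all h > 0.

With y'=λy (z=hλ):
  k1=λy_n ⇒ h·k1=z·y_n;  k2=λ(1+11/12z)y_n ⇒ h·k2=z(1+11/12z)y_n
  y_{n+1}/y_n = 1 + 1/12z + 11/12z(1+11/12z) = 1 + z + 121/144z²
  so R(z) = 1 + z + 121/144z².

Solve |R(x)|<1 on ℝ⁻.
x=-0.31: |R|=0.7708
R=1: x+121/144x²=0 ⇒ x=−144/121=-1.1901; min R=1−1/(4·121/144)=0.7025>−1
Confirm numerically:
  x=-0.980: |R|=0.82700 <1
  x=-0.943: |R|=0.80422 <1
  x=-0.537: |R|=0.70531 <1
  x=-1.746: |R|=1.81560 >1
  x=-1.387: |R|=1.22950 >1
So |R|<1 on (-1.1901, 0).

(-1.1901,0); λ=-9 ⇒ h* = (144/121)/9 = 0.1322.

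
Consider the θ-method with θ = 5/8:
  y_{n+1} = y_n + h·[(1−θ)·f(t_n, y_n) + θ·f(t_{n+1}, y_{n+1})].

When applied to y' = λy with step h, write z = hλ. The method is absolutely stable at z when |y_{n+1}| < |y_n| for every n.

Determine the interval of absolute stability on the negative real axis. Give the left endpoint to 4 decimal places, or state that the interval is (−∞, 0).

With y'=λy (z=hλ):
  y_{n+1} = y_n + z·[3/8·y_n + 5/8·y_{n+1}] ⇒ (1 − 5/8z)y_{n+1} = (1 + 3/8z)y_n
  ⇒ R(z) = (1 + 3/8z)/(1 − 5/8z).

Boundary: |R(x)|=1, x<0.
x=-1.11: |R|=0.3446
x=-2: |R|=0.1111
x=-10: |R|=0.3793
x=-100: |R|=0.5748
θ=5/8≥1/2 ⇒ |1+3/8x|<|1−5/8x| ∀x<0 ⇒ unbounded interval.

interval (−∞, 0).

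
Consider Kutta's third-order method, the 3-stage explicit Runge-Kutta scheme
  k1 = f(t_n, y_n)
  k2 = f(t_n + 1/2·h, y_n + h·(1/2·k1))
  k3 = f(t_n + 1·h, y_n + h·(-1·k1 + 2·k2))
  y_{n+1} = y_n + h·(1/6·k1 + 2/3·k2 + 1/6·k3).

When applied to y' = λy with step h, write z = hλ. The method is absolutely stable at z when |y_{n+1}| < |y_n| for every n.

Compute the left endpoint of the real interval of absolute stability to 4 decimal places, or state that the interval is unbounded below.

z* = -2.5127.

Test eqn y'=λy, z=hλ:
  order 3, 3-stage ⇒ R(z)=1+z+z^2/2+z^3/6
  (e.g. R(-0.48)=0.61677, |R|=0.61677)

Find x<0 with |R(x)|<1.
x=-0.48: |R|=0.6168
|R(-1.85)|=0.1940 |R(-1.37)|=0.1399 |R(-1.33)|=0.1623
Bisect:
  x_lo=-3.2958 |R|=2.8314  x_hi=-0.2226 |R|=0.8004
  mid=-1.75920 |R|=0.11920 →hi
  mid=-2.52752 |R|=1.02446 →lo
  mid=-2.14336 |R|=0.48746 →hi
  mid=-2.33544 |R|=0.73133 →hi
  mid=-2.43148 |R|=0.87129 →hi
  mid=-2.47950 |R|=0.94617 →hi
  mid=-2.50351 |R|=0.98488 →hi
  mid=-2.51552 |R|=1.00456 →lo
  ...
  [-2.51289,-2.51270] ⇒ x*=-2.5127
So |R|<1 on (-2.5127, 0).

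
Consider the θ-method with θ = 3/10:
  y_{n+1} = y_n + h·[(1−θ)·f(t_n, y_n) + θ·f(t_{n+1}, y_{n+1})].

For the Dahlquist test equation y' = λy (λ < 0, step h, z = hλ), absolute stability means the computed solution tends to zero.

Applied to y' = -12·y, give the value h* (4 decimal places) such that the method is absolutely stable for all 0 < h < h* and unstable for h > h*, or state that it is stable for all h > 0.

(-5.0000,0); λ=-12 ⇒ h* = (5)/12 = 0.4167.

On y'=λy, z=hλ:
  y_{n+1} = y_n + z·[7/10·y_n + 3/10·y_{n+1}] ⇒ (1 − 3/10z)y_{n+1} = (1 + 7/10z)y_n
  R(z) = (1 + 7/10z)/(1 − 3/10z).

Boundary: |R(x)|=1, x<0.
x=-1.03: |R|=0.2131
R=−1: 1+7/10x = −1+3/10x ⇒ -2/5x=2 ⇒ x=2/(-2/5)=-5.0000
Confirm numerically:
  x=-4.702: |R|=0.95055 <1
  x=-3.518: |R|=0.71159 <1
  x=-2.931: |R|=0.55962 <1
  x=-2.044: |R|=0.26705 <1
  x=-5.272: |R|=1.04214 >1
  x=-5.199: |R|=1.03110 >1
Stable set (-5.0000, 0).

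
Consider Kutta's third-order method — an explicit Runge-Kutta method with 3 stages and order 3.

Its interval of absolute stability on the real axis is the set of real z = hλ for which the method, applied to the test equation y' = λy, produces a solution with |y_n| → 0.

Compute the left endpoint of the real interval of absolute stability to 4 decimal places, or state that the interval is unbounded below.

Test eqn y'=λy, z=hλ:
  order 3, 3-stage ⇒ R(z)=1+z+z^2/2+z^3/6
  (e.g. R(-1.51)=0.05622, |R|=0.05622)

Boundary: |R(x)|=1, x<0.
x=-1.51: |R|=0.0562
|R(-2.78)|=1.4966 |R(-2.58)|=1.1141 |R(-1.62)|=0.0164
Bisect:
  x_lo=-3.3624 |R|=3.0454  x_hi=-0.3529 |R|=0.7021
  mid=-1.85766 |R|=0.20064 →hi
  mid=-2.61005 |R|=1.16729 →lo
  mid=-2.23385 |R|=0.59666 →hi
  mid=-2.42195 |R|=0.85682 →hi
  mid=-2.51600 |R|=1.00535 →lo
  mid=-2.46897 |R|=0.92946 →hi
  mid=-2.49249 |R|=0.96700 →hi
  ...
  [-2.51287,-2.51269] ⇒ x*=-2.5127
So |R|<1 on (-2.5127, 0).

z* = -2.5127.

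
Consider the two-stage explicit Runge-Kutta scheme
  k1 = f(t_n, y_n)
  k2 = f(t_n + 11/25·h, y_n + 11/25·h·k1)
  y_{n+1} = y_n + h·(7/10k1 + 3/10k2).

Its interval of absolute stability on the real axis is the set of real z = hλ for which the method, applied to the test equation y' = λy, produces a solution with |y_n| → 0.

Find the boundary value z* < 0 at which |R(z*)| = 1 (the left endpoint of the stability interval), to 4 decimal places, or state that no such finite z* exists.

With y'=λy (z=hλ):
  k1=λy_n ⇒ h·k1=z·y_n;  k2=λ(1+11/25z)y_n ⇒ h·k2=z(1+11/25z)y_n
  y_{n+1}/y_n = 1 + 7/10z + 3/10z(1+11/25z) = 1 + z + 33/250z²
  R(z) = 1 + z + 33/250z².

Boundary: |R(x)|=1, x<0.
x=-0.46: |R|=0.5679
R=1: x+33/250x²=0 ⇒ x=−250/33=-7.5758; min R=1−1/(4·33/250)=-0.8939>−1
Confirm numerically:
  x=-7.385: |R|=0.81405 <1
  x=-4.842: |R|=0.74726 <1
  x=-3.841: |R|=0.89357 <1
  x=-8.135: |R|=1.60053 >1
  x=-7.637: |R|=1.06174 >1
So |R|<1 on (-7.5758, 0).

left endpoint -7.5758.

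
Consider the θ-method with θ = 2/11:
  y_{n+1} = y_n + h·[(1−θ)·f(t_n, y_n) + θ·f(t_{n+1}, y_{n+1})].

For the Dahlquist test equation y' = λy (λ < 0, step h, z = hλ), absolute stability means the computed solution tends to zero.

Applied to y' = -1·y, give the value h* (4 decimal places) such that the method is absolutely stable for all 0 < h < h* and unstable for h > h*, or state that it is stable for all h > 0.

On y'=λy, z=hλ:
  y_{n+1} = y_n + z·[9/11·y_n + 2/11·y_{n+1}] ⇒ (1 − 2/11z)y_{n+1} = (1 + 9/11z)y_n
  Hence R(z) = (1 + 9/11z)/(1 − 2/11z).

Find x<0 with |R(x)|<1.
x=-0.66: |R|=0.4107
R=−1: 1+9/11x = −1+2/11x ⇒ -7/11x=2 ⇒ x=2/(-7/11)=-3.1429
Confirm numerically:
  x=-2.310: |R|=0.62676 <1
  x=-1.738: |R|=0.32067 <1
  x=-1.575: |R|=0.22438 <1
  x=-1.523: |R|=0.19272 <1
  x=-3.536: |R|=1.15228 >1
  x=-3.338: |R|=1.07728 >1
  x=-3.261: |R|=1.04720 >1
Stable set (-3.1429, 0).

(-3.1429,0); λ=-1 ⇒ h* = (22/7)/1 = 3.1429.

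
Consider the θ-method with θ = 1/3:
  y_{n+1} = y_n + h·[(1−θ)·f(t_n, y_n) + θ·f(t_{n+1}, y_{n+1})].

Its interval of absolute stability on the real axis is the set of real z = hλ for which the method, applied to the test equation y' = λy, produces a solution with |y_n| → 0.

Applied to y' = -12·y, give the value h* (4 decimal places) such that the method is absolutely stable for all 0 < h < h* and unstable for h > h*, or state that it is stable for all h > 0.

Test eqn y'=λy, z=hλ:
  y_{n+1} = y_n + z·[2/3·y_n + 1/3·y_{n+1}] ⇒ (1 − 1/3z)y_{n+1} = (1 + 2/3z)y_n
  ⇒ R(z) = (1 + 2/3z)/(1 − 1/3z).

Boundary: |R(x)|=1, x<0.
x=-0.53: |R|=0.5496
R=−1: 1+2/3x = −1+1/3x ⇒ -1/3x=2 ⇒ x=2/(-1/3)=-6.0000
Confirm numerically:
  x=-5.096: |R|=0.88834 <1
  x=-3.570: |R|=0.63014 <1
  x=-3.133: |R|=0.53253 <1
  x=-6.364: |R|=1.03887 >1
  x=-6.336: |R|=1.03599 >1
Stable set (-6.0000, 0).

(-6.0000,0); λ=-12 ⇒ h* = (6)/12 = 0.5000.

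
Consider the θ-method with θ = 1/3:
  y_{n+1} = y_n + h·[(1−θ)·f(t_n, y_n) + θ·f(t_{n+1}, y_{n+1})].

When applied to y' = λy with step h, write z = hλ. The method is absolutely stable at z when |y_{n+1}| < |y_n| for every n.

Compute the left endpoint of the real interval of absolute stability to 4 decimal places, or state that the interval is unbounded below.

On y'=λy, z=hλ:
  y_{n+1} = y_n + z·[2/3·y_n + 1/3·y_{n+1}] ⇒ (1 − 1/3z)y_{n+1} = (1 + 2/3z)y_n
  R(z) = (1 + 2/3z)/(1 − 1/3z).

Solve |R(x)|<1 on ℝ⁻.
x=-1.79: |R|=0.1211
R=−1: 1+2/3x = −1+1/3x ⇒ -1/3x=2 ⇒ x=2/(-1/3)=-6.0000
Confirm numerically:
  x=-5.775: |R|=0.97436 <1
  x=-4.204: |R|=0.75069 <1
  x=-2.908: |R|=0.47664 <1
  x=-6.591: |R|=1.06162 >1
  x=-6.338: |R|=1.03620 >1
So |R|<1 on (-6.0000, 0).

left endpoint -6.0000.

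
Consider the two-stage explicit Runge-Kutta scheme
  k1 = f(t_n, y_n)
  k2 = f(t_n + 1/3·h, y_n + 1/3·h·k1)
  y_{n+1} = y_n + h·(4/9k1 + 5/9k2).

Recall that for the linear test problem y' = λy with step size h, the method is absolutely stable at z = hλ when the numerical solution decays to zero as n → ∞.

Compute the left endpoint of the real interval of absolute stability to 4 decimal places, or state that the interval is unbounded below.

Test eqn y'=λy, z=hλ:
  k1=λy_n ⇒ h·k1=z·y_n;  k2=λ(1+1/3z)y_n ⇒ h·k2=z(1+1/3z)y_n
  y_{n+1}/y_n = 1 + 4/9z + 5/9z(1+1/3z) = 1 + z + 5/27z²
  R(z) = 1 + z + 5/27z².

Solve |R(x)|<1 on ℝ⁻.
x=-1.73: |R|=0.1758
R=1: x+5/27x²=0 ⇒ x=−27/5=-5.4000; min R=1−1/(4·5/27)=-0.3500>−1
Confirm numerically:
  x=-5.085: |R|=0.70337 <1
  x=-3.976: |R|=0.04849 <1
  x=-3.127: |R|=0.31624 <1
  x=-5.813: |R|=1.44459 >1
  x=-5.765: |R|=1.38967 >1
Stable set (-5.4000, 0).

left endpoint -5.4000.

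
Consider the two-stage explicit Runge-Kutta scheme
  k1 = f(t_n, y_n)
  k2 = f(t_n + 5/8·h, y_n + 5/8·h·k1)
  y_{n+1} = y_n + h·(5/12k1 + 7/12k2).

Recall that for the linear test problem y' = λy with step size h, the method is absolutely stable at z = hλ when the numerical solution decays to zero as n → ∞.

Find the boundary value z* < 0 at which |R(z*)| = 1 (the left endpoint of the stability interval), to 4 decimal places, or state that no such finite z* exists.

Set f=λy, z=hλ:
  k1=λy_n ⇒ h·k1=z·y_n;  k2=λ(1+5/8z)y_n ⇒ h·k2=z(1+5/8z)y_n
  y_{n+1}/y_n = 1 + 5/12z + 7/12z(1+5/8z) = 1 + z + 35/96z²
  so R(z) = 1 + z + 35/96z².

Need |R(x)|<1, x<0.
x=-0.43: |R|=0.6374
R=1: x+35/96x²=0 ⇒ x=−96/35=-2.7429; min R=1−1/(4·35/96)=0.3143>−1
Confirm numerically:
  x=-2.720: |R|=0.97733 <1
  x=-2.556: |R|=0.82587 <1
  x=-1.470: |R|=0.31783 <1
  x=-1.116: |R|=0.33807 <1
  x=-3.140: |R|=1.45465 >1
  x=-3.065: |R|=1.35998 >1
So |R|<1 on (-2.7429, 0).

left endpoint -2.7429.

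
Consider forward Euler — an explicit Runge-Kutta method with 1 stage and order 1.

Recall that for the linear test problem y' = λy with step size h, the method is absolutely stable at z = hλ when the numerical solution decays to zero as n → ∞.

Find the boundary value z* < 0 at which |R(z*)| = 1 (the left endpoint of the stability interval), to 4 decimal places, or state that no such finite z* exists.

left endpoint -2.0000.

Set f=λy, z=hλ:
  order 1, 1-stage ⇒ R(z)=1+z
  (e.g. R(-0.35)=0.65000, |R|=0.65000)

Solve |R(x)|<1 on ℝ⁻.
x=-0.35: |R|=0.6500
|R(-1.62)|=0.6200 |R(-0.92)|=0.0800 |R(-0.87)|=0.1300
Bisect:
  x_lo=-2.3184 |R|=1.3184  x_hi=-0.1850 |R|=0.8150
  mid=-1.25173 |R|=0.25173 →hi
  mid=-1.78508 |R|=0.78508 →hi
  mid=-2.05175 |R|=1.05175 →lo
  mid=-1.91841 |R|=0.91841 →hi
  mid=-1.98508 |R|=0.98508 →hi
  mid=-2.01842 |R|=1.01842 →lo
  mid=-2.00175 |R|=1.00175 →lo
  ...
  [-2.00006,-1.99993] ⇒ x*=-2.0000
So |R|<1 on (-2.0000, 0).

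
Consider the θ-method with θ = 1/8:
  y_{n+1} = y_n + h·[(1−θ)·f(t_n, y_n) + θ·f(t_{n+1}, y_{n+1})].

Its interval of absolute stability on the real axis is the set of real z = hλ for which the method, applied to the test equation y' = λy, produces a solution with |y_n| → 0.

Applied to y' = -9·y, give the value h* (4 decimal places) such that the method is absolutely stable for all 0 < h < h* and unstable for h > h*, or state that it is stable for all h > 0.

(-2.6667,0); λ=-9 ⇒ h* = (8/3)/9 = 0.2963.

Set f=λy, z=hλ:
  y_{n+1} = y_n + z·[7/8·y_n + 1/8·y_{n+1}] ⇒ (1 − 1/8z)y_{n+1} = (1 + 7/8z)y_n
  so R(z) = (1 + 7/8z)/(1 − 1/8z).

Find x<0 with |R(x)|<1.
x=-1.72: |R|=0.4156
R=−1: 1+7/8x = −1+1/8x ⇒ -3/4x=2 ⇒ x=2/(-3/4)=-2.6667
Confirm numerically:
  x=-2.336: |R|=0.80805 <1
  x=-2.160: |R|=0.70079 <1
  x=-1.677: |R|=0.38638 <1
  x=-3.195: |R|=1.28316 >1
  x=-3.107: |R|=1.23787 >1
  x=-2.749: |R|=1.04596 >1
Stable set (-2.6667, 0).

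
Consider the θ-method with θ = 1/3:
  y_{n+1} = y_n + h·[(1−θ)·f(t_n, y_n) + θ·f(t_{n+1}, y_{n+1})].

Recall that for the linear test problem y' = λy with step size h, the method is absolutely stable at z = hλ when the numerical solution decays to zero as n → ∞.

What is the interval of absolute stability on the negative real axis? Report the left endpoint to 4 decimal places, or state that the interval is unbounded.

z∈(-6.0000,0).

Set f=λy, z=hλ:
  y_{n+1} = y_n + z·[2/3·y_n + 1/3·y_{n+1}] ⇒ (1 − 1/3z)y_{n+1} = (1 + 2/3z)y_n
  so R(z) = (1 + 2/3z)/(1 − 1/3z).

Need |R(x)|<1, x<0.
x=-1.28: |R|=0.1028
R=−1: 1+2/3x = −1+1/3x ⇒ -1/3x=2 ⇒ x=2/(-1/3)=-6.0000
Confirm numerically:
  x=-5.631: |R|=0.95725 <1
  x=-5.180: |R|=0.89976 <1
  x=-4.555: |R|=0.80874 <1
  x=-6.571: |R|=1.05966 >1
  x=-6.530: |R|=1.05561 >1
  x=-6.194: |R|=1.02110 >1
Interval (-6.0000, 0).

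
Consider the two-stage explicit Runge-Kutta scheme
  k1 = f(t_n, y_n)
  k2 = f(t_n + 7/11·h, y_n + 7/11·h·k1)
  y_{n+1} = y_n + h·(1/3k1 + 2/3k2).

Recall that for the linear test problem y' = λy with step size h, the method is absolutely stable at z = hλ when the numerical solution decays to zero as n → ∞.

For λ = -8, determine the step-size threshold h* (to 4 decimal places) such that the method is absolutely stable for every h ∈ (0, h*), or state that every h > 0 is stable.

(-2.3571,0); λ=-8 ⇒ h* = (33/14)/8 = 0.2946.

With y'=λy (z=hλ):
  k1=λy_n ⇒ h·k1=z·y_n;  k2=λ(1+7/11z)y_n ⇒ h·k2=z(1+7/11z)y_n
  y_{n+1}/y_n = 1 + 1/3z + 2/3z(1+7/11z) = 1 + z + 14/33z²
  R(z) = 1 + z + 14/33z².

Need |R(x)|<1, x<0.
x=-1.49: |R|=0.4519
R=1: x+14/33x²=0 ⇒ x=−33/14=-2.3571; min R=1−1/(4·14/33)=0.4107>−1
Confirm numerically:
  x=-1.285: |R|=0.41552 <1
  x=-1.054: |R|=0.41730 <1
  x=-0.993: |R|=0.42532 <1
  x=-2.599: |R|=1.26667 >1
  x=-2.521: |R|=1.17525 >1
Interval (-2.3571, 0).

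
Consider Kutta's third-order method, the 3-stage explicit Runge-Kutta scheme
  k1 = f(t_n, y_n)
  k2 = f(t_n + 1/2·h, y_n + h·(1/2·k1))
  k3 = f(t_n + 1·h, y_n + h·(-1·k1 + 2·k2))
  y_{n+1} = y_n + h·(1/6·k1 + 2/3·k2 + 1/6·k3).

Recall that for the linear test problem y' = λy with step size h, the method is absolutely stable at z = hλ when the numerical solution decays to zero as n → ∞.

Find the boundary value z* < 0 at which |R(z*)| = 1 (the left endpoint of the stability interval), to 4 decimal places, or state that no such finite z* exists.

left endpoint -2.5127.

With y'=λy (z=hλ):
  order 3, 3-stage ⇒ R(z)=1+z+z^2/2+z^3/6
  (e.g. R(-0.91)=0.37845, |R|=0.37845)

Need |R(x)|<1, x<0.
x=-0.91: |R|=0.3785
|R(-2.08)|=0.4166 |R(-1.28)|=0.1897 |R(-0.7)|=0.4878
Bisect:
  x_lo=-3.1981 |R|=2.5358  x_hi=-0.0544 |R|=0.9471
  mid=-1.62624 |R|=0.02072 →hi
  mid=-2.41217 |R|=0.84212 →hi
  mid=-2.80514 |R|=1.54959 →lo
  mid=-2.60866 |R|=1.16480 →lo
  mid=-2.51041 |R|=0.99617 →hi
  mid=-2.55954 |R|=1.07860 →lo
  mid=-2.53497 |R|=1.03693 →lo
  mid=-2.52269 |R|=1.01643 →lo
  mid=-2.51655 |R|=1.00627 →lo
  mid=-2.51348 |R|=1.00122 →lo
  ...
  [-2.51291,-2.51272] ⇒ x*=-2.5127
Interval (-2.5127, 0).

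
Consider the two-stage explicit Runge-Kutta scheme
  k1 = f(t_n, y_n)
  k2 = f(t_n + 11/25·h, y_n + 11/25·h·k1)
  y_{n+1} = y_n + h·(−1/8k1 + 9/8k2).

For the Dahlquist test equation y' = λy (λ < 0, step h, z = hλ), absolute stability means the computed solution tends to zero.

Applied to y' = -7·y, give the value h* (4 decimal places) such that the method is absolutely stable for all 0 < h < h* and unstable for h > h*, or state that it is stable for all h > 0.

(-2.0202,0); λ=-7 ⇒ h* = (200/99)/7 = 0.2886.

Set f=λy, z=hλ:
  k1=λy_n ⇒ h·k1=z·y_n;  k2=λ(1+11/25z)y_n ⇒ h·k2=z(1+11/25z)y_n
  y_{n+1}/y_n = 1 − 1/8z + 9/8z(1+11/25z) = 1 + z + 99/200z²
  Hence R(z) = 1 + z + 99/200z².

Boundary: |R(x)|=1, x<0.
x=-1.49: |R|=0.6089
R=1: x+99/200x²=0 ⇒ x=−200/99=-2.0202; min R=1−1/(4·99/200)=0.4949>−1
Confirm numerically:
  x=-1.901: |R|=0.88783 <1
  x=-1.690: |R|=0.72377 <1
  x=-1.421: |R|=0.57852 <1
  x=-1.390: |R|=0.56639 <1
  x=-2.294: |R|=1.31091 >1
  x=-2.136: |R|=1.12244 >1
So |R|<1 on (-2.0202, 0).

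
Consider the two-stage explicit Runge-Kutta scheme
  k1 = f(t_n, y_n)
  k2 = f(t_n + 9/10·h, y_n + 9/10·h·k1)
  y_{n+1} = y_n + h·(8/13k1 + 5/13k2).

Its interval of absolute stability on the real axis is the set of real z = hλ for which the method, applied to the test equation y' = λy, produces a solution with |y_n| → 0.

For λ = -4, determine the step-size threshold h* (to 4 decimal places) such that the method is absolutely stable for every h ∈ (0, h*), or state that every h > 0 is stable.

(-2.8889,0); λ=-4 ⇒ h* = (26/9)/4 = 0.7222.

Test eqn y'=λy, z=hλ:
  k1=λy_n ⇒ h·k1=z·y_n;  k2=λ(1+9/10z)y_n ⇒ h·k2=z(1+9/10z)y_n
  y_{n+1}/y_n = 1 + 8/13z + 5/13z(1+9/10z) = 1 + z + 9/26z²
  Hence R(z) = 1 + z + 9/26z².

Need |R(x)|<1, x<0.
x=-0.73: |R|=0.4545
R=1: x+9/26x²=0 ⇒ x=−26/9=-2.8889; min R=1−1/(4·9/26)=0.2778>−1
Confirm numerically:
  x=-2.398: |R|=0.59252 <1
  x=-2.080: |R|=0.41760 <1
  x=-1.524: |R|=0.27997 <1
  x=-3.337: |R|=1.51762 >1
  x=-3.126: |R|=1.25657 >1
  x=-3.119: |R|=1.24844 >1
Interval (-2.8889, 0).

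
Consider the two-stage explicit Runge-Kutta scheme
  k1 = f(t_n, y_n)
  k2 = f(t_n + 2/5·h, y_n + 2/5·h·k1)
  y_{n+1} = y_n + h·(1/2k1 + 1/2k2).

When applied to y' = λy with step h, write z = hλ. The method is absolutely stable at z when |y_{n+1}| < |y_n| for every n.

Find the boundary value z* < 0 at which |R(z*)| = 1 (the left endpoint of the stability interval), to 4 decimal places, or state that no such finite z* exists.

z* = -5.0000.

Test eqn y'=λy, z=hλ:
  k1=λy_n ⇒ h·k1=z·y_n;  k2=λ(1+2/5z)y_n ⇒ h·k2=z(1+2/5z)y_n
  y_{n+1}/y_n = 1 + 1/2z + 1/2z(1+2/5z) = 1 + z + 1/5z²
  Hence R(z) = 1 + z + 1/5z².

Find x<0 with |R(x)|<1.
x=-0.67: |R|=0.4198
R=1: x+1/5x²=0 ⇒ x=−5=-5.0000; min R=1−1/(4·1/5)=-0.2500>−1
Confirm numerically:
  x=-4.298: |R|=0.39656 <1
  x=-3.221: |R|=0.14603 <1
  x=-2.782: |R|=0.23410 <1
  x=-5.416: |R|=1.45061 >1
  x=-5.261: |R|=1.27462 >1
  x=-5.167: |R|=1.17258 >1
Interval (-5.0000, 0).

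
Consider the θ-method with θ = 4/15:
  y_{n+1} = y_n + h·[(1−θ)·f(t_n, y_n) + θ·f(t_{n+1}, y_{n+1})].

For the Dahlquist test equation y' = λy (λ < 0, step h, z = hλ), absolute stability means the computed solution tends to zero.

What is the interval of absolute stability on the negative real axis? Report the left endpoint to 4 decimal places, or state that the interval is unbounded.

Test eqn y'=λy, z=hλ:
  y_{n+1} = y_n + z·[11/15·y_n + 4/15·y_{n+1}] ⇒ (1 − 4/15z)y_{n+1} = (1 + 11/15z)y_n
  R(z) = (1 + 11/15z)/(1 − 4/15z).

Find x<0 with |R(x)|<1.
x=-1.72: |R|=0.1792
R=−1: 1+11/15x = −1+4/15x ⇒ -7/15x=2 ⇒ x=2/(-7/15)=-4.2857
Confirm numerically:
  x=-4.078: |R|=0.95356 <1
  x=-4.022: |R|=0.94062 <1
  x=-3.818: |R|=0.89185 <1
  x=-2.810: |R|=0.60633 <1
  x=-4.813: |R|=1.10776 >1
  x=-4.633: |R|=1.07250 >1
Interval (-4.2857, 0).

(-4.2857, 0).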